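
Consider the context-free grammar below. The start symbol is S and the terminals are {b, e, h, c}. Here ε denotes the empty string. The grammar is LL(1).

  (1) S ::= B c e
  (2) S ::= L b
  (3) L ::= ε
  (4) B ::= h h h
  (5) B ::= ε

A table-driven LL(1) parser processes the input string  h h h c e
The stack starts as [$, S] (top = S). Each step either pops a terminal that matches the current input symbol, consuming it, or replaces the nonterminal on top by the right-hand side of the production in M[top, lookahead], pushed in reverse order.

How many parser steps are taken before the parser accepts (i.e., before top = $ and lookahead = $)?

step 1: stack=$ S  input=h h h c e $  — expand S ::= B c e
step 2: stack=$ e c B  input=h h h c e $  — expand B ::= h h h
step 3: stack=$ e c h h h  input=h h h c e $  — match h
step 4: stack=$ e c h h  input=h h c e $  — match h
step 5: stack=$ e c h  input=h c e $  — match h
step 6: stack=$ e c  input=c e $  — match c
step 7: stack=$ e  input=e $  — match e
Accept reached after 7 steps.

7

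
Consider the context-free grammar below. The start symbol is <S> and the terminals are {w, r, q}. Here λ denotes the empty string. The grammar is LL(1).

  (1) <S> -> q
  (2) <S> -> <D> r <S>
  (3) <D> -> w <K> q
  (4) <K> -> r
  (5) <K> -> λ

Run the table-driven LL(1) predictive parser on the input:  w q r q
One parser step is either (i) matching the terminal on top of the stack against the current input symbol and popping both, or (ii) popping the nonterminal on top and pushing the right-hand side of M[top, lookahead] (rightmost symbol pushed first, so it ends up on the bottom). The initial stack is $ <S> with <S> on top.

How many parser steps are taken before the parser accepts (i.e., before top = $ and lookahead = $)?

8

step 1: stack=$ <S>  input=w q r q $  — expand <S> -> <D> r <S>
step 2: stack=$ <S> r <D>  input=w q r q $  — expand <D> -> w <K> q
step 3: stack=$ <S> r q <K> w  input=w q r q $  — match w
step 4: stack=$ <S> r q <K>  input=q r q $  — expand <K> -> λ
step 5: stack=$ <S> r q  input=q r q $  — match q
step 6: stack=$ <S> r  input=r q $  — match r
step 7: stack=$ <S>  input=q $  — expand <S> -> q
step 8: stack=$ q  input=q $  — match q
Accept reached after 8 steps.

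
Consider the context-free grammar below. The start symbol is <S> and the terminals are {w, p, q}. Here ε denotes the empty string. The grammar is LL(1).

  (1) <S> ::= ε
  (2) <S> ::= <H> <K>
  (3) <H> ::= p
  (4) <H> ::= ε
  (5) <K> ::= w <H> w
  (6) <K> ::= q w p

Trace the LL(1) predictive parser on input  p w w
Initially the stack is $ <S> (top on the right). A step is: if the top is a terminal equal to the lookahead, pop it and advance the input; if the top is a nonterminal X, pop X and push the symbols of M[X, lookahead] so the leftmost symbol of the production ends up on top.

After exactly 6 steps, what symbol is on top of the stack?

w

     Stack      Input    Action
  1  $ <S>      p w w $  expand <S> ::= <H> <K>
  2  $ <K> <H>  p w w $  expand <H> ::= p
  3  $ <K> p    p w w $  match p
  4  $ <K>      w w $    expand <K> ::= w <H> w
  5  $ w <H> w  w w $    match w
  6  $ w <H>    w $      expand <H> ::= ε
Stack after step 6: $ w (top = w).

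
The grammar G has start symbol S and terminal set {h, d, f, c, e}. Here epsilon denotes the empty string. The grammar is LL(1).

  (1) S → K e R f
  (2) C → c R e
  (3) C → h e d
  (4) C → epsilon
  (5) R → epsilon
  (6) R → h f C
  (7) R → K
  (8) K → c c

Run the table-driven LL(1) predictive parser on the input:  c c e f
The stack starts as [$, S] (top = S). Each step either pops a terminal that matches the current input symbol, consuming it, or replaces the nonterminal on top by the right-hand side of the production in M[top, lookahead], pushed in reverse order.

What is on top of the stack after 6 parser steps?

step 1: stack=$ S  input=c c e f $  — expand S → K e R f
step 2: stack=$ f R e K  input=c c e f $  — expand K → c c
step 3: stack=$ f R e c c  input=c c e f $  — match c
step 4: stack=$ f R e c  input=c e f $  — match c
step 5: stack=$ f R e  input=e f $  — match e
step 6: stack=$ f R  input=f $  — expand R → epsilon
Stack after step 6: $ f (top = f).

f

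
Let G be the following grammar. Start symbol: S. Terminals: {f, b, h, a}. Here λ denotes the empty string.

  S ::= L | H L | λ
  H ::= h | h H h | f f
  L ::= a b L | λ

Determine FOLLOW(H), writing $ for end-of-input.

FIRST(H) = {f, h}
FIRST(L) = {λ, a}
FIRST(S) = {λ, a, f, h}  (via L, H L)
FOLLOW(S) includes $ since S is the start symbol.
FOLLOW(S): S appears on no right-hand side. Thus FOLLOW(S) = {$}.
FOLLOW(H): in S::=H L, H is followed by L with FIRST {λ, a}; in S::=H L, the suffix after H is nullable, so FOLLOW(H) ⊇ FOLLOW(S) = {$}; in H::=h H h, H is followed by h with FIRST {h}. Thus FOLLOW(H) = {$, a, h}.
FOLLOW(L): in S::=L, the suffix after L is empty, so FOLLOW(L) ⊇ FOLLOW(S) = {$}; in S::=H L, the suffix after L is empty, so FOLLOW(L) ⊇ FOLLOW(S) = {$}; in L::=a b L, the suffix after L is empty (adds nothing new). Thus FOLLOW(L) = {$}.

{$, a, h}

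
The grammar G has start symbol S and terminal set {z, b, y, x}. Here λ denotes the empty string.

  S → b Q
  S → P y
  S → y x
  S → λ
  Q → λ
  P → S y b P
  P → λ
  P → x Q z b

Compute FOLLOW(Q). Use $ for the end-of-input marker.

{$, y, z}

FIRST(Q): from Q→λ we get {λ}. So FIRST(Q) = {λ}.
FIRST(S): from S→b Q we get {b}; from S→P y we get {b, x, y}; from S→y x we get {y}; from S→λ we get {λ}. So FIRST(S) = {λ, b, x, y}.
FIRST(P): from P→S y b P we get {b, x, y}; from P→λ we get {λ}; from P→x Q z b we get {x}. So FIRST(P) = {λ, b, x, y}.
FOLLOW(S) includes $ since S is the start symbol.
FOLLOW(S): in P→S y b P, S is followed by y b P with FIRST {y}. Thus FOLLOW(S) = {$, y}.
FOLLOW(Q): in S→b Q, the suffix after Q is empty, so FOLLOW(Q) ⊇ FOLLOW(S) = {$, y}; in P→x Q z b, Q is followed by z b with FIRST {z}. Thus FOLLOW(Q) = {$, y, z}.
FOLLOW(P): in S→P y, P is followed by y with FIRST {y}; in P→S y b P, the suffix after P is empty (adds nothing new). Thus FOLLOW(P) = {y}.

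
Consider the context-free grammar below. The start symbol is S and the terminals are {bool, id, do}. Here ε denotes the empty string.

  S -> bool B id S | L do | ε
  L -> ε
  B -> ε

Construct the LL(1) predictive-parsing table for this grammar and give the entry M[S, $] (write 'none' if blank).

S -> ε

FIRST(L) = {ε}
FIRST(B) = {ε}
FIRST(S) = {ε, bool, do}  (via L do)
FOLLOW(S) includes $ since S is the start symbol.
FOLLOW(S): in S->bool B id S, the suffix after S is empty (adds nothing new). Thus FOLLOW(S) = {$}.
For S -> bool B id S: FIRST(bool B id S) = {bool}, so it goes in M[S, t] for t ∈ {bool}.
For S -> L do: FIRST(L do) = {do}, so it goes in M[S, t] for t ∈ {do}.
For S -> ε: FIRST(ε) = {ε}, so it goes in M[S, t] for t ∈ {}; since ε ∈ FIRST, also for every t ∈ FOLLOW(S) = {$}.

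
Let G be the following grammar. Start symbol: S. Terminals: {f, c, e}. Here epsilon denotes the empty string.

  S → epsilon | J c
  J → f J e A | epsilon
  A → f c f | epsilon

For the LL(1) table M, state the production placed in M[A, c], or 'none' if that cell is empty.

A → epsilon

FIRST(J): from J→f J e A we get {f}; from J→epsilon we get {epsilon}. So FIRST(J) = {epsilon, f}.
FIRST(A): from A→f c f we get {f}; from A→epsilon we get {epsilon}. So FIRST(A) = {epsilon, f}.
FIRST(S): from S→epsilon we get {epsilon}; from S→J c we get {c, f}. So FIRST(S) = {epsilon, c, f}.
FOLLOW(S) includes $ since S is the start symbol.
FOLLOW(J): in S→J c, J is followed by c with FIRST {c}; in J→f J e A, J is followed by e A with FIRST {e}. Thus FOLLOW(J) = {c, e}.
FOLLOW(A): in J→f J e A, the suffix after A is empty, so FOLLOW(A) ⊇ FOLLOW(J) = {c, e}. Thus FOLLOW(A) = {c, e}.
For A → f c f: FIRST(f c f) = {f}, so it goes in M[A, t] for t ∈ {f}.
For A → epsilon: FIRST(epsilon) = {epsilon}, so it goes in M[A, t] for t ∈ {}; since epsilon ∈ FIRST, also for every t ∈ FOLLOW(A) = {c, e}.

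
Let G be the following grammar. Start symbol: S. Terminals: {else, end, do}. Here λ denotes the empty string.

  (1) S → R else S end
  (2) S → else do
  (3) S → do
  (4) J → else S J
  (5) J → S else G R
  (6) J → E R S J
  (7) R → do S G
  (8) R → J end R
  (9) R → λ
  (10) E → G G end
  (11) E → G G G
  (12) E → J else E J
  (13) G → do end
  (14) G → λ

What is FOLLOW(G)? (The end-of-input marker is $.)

FIRST(G): from G→do end we get {do}; from G→λ we get {λ}. So FIRST(G) = {λ, do}.
FIRST(S): from S→R else S end we get {do, else, end}; from S→else do we get {else}; from S→do we get {do}. So FIRST(S) = {do, else, end}.
FIRST(J): from J→else S J we get {else}; from J→S else G R we get {do, else, end}; from J→E R S J we get {do, else, end}. So FIRST(J) = {do, else, end}.
FIRST(R): from R→do S G we get {do}; from R→J end R we get {do, else, end}; from R→λ we get {λ}. So FIRST(R) = {λ, do, else, end}.
FIRST(E): from E→G G end we get {do, end}; from E→G G G we get {λ, do}; from E→J else E J we get {do, else, end}. So FIRST(E) = {λ, do, else, end}.
FOLLOW(S) includes $ since S is the start symbol.
FOLLOW(E): in J→E R S J, E is followed by R S J with FIRST {do, else, end}; in E→J else E J, E is followed by J with FIRST {do, else, end}. Thus FOLLOW(E) = {do, else, end}.
FOLLOW(J): in J→else S J, the suffix after J is empty (adds nothing new); in J→E R S J, the suffix after J is empty (adds nothing new); in R→J end R, J is followed by end R with FIRST {end}; in E→J else E J (occurrence 1), J is followed by else E J with FIRST {else}; in E→J else E J (occurrence 2), the suffix after J is empty, so FOLLOW(J) ⊇ FOLLOW(E) = {do, else, end}. Thus FOLLOW(J) = {do, else, end}.
FOLLOW(R): in S→R else S end, R is followed by else S end with FIRST {else}; in J→S else G R, the suffix after R is empty, so FOLLOW(R) ⊇ FOLLOW(J) = {do, else, end}; in J→E R S J, R is followed by S J with FIRST {do, else, end}; in R→J end R, the suffix after R is empty (adds nothing new). Thus FOLLOW(R) = {do, else, end}.
FOLLOW(S): in S→R else S end, S is followed by end with FIRST {end}; in J→else S J, S is followed by J with FIRST {do, else, end}; in J→S else G R, S is followed by else G R with FIRST {else}; in J→E R S J, S is followed by J with FIRST {do, else, end}; in R→do S G, S is followed by G with FIRST {λ, do}; in R→do S G, the suffix after S is nullable, so FOLLOW(S) ⊇ FOLLOW(R) = {do, else, end}. Thus FOLLOW(S) = {$, do, else, end}.
FOLLOW(G): in J→S else G R, G is followed by R with FIRST {λ, do, else, end}; in J→S else G R, the suffix after G is nullable, so FOLLOW(G) ⊇ FOLLOW(J) = {do, else, end}; in R→do S G, the suffix after G is empty, so FOLLOW(G) ⊇ FOLLOW(R) = {do, else, end}; in E→G G end (occurrence 1), G is followed by G end with FIRST {do, end}; in E→G G end (occurrence 2), G is followed by end with FIRST {end}; in E→G G G (occurrence 1), G is followed by G G with FIRST {λ, do}; in E→G G G (occurrence 1), the suffix after G is nullable, so FOLLOW(G) ⊇ FOLLOW(E) = {do, else, end}; in E→G G G (occurrence 2), G is followed by G with FIRST {λ, do}; in E→G G G (occurrence 2), the suffix after G is nullable, so FOLLOW(G) ⊇ FOLLOW(E) = {do, else, end}; in E→G G G (occurrence 3), the suffix after G is empty, so FOLLOW(G) ⊇ FOLLOW(E) = {do, else, end}. Thus FOLLOW(G) = {do, else, end}.

{do, else, end}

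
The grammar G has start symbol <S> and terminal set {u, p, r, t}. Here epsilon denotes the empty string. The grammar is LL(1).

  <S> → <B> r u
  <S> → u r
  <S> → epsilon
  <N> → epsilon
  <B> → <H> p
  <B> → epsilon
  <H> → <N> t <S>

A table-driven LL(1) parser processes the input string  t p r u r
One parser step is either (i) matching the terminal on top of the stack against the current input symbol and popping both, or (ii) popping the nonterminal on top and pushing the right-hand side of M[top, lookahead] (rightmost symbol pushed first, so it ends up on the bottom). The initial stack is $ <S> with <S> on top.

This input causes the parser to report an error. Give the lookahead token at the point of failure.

      Stack              Input        Action
   1  $ <S>              t p r u r $  expand <S> → <B> r u
   2  $ u r <B>          t p r u r $  expand <B> → <H> p
   3  $ u r p <H>        t p r u r $  expand <H> → <N> t <S>
   4  $ u r p <S> t <N>  t p r u r $  expand <N> → epsilon
   5  $ u r p <S> t      t p r u r $  match t
   6  $ u r p <S>        p r u r $    expand <S> → epsilon
   7  $ u r p            p r u r $    match p
   8  $ u r              r u r $      match r
   9  $ u                u r $        match u
  10  $                  r $          error: stack empty but input remains

r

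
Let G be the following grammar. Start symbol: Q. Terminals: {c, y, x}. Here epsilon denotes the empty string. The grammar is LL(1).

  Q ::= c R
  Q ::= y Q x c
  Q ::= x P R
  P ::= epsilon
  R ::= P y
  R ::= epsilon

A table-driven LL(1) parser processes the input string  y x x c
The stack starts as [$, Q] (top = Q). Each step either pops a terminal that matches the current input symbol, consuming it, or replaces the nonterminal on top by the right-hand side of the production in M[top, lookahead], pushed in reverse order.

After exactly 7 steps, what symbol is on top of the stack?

c

step 1: stack=$ Q  input=y x x c $  — expand Q ::= y Q x c
step 2: stack=$ c x Q y  input=y x x c $  — match y
step 3: stack=$ c x Q  input=x x c $  — expand Q ::= x P R
step 4: stack=$ c x R P x  input=x x c $  — match x
step 5: stack=$ c x R P  input=x c $  — expand P ::= epsilon
step 6: stack=$ c x R  input=x c $  — expand R ::= epsilon
step 7: stack=$ c x  input=x c $  — match x
Stack after step 7: $ c (top = c).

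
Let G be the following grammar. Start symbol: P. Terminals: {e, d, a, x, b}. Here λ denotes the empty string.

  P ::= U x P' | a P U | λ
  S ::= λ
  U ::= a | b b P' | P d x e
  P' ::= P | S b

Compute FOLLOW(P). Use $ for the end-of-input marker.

{$, a, b, d, x}

FIRST(S) = {λ}
FIRST(P) = {λ, a, b, d}  (via U x P')
FIRST(U) = {a, b, d}  (via P d x e)
FIRST(P') = {λ, a, b, d}  (via P, S b)
FOLLOW(P) includes $ since P is the start symbol.
FOLLOW(S): in P'::=S b, S is followed by b with FIRST {b}. Thus FOLLOW(S) = {b}.
FOLLOW(P): in P::=a P U, P is followed by U with FIRST {a, b, d}; in U::=P d x e, P is followed by d x e with FIRST {d}; in P'::=P, the suffix after P is empty, so FOLLOW(P) ⊇ FOLLOW(P') = {$, a, b, d, x}. Thus FOLLOW(P) = {$, a, b, d, x}.
FOLLOW(U): in P::=U x P', U is followed by x P' with FIRST {x}; in P::=a P U, the suffix after U is empty, so FOLLOW(U) ⊇ FOLLOW(P) = {$, a, b, d, x}. Thus FOLLOW(U) = {$, a, b, d, x}.
FOLLOW(P'): in P::=U x P', the suffix after P' is empty, so FOLLOW(P') ⊇ FOLLOW(P) = {$, a, b, d, x}; in U::=b b P', the suffix after P' is empty, so FOLLOW(P') ⊇ FOLLOW(U) = {$, a, b, d, x}. Thus FOLLOW(P') = {$, a, b, d, x}.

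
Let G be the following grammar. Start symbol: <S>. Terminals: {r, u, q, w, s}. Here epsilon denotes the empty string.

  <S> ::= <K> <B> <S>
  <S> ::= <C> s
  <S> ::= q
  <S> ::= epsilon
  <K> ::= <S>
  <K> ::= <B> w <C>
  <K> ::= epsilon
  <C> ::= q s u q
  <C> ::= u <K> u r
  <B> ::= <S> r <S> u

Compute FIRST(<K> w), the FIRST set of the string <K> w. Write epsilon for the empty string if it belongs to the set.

FIRST(<C>): from <C>::=q s u q we get {q}; from <C>::=u <K> u r we get {u}. So FIRST(<C>) = {q, u}.
FIRST(<S>): from <S>::=<K> <B> <S> we get {q, r, u}; from <S>::=<C> s we get {q, u}; from <S>::=q we get {q}; from <S>::=epsilon we get {epsilon}. So FIRST(<S>) = {epsilon, q, r, u}.
FIRST(<B>): from <B>::=<S> r <S> u we get {q, r, u}. So FIRST(<B>) = {q, r, u}.
FIRST(<K>): from <K>::=<S> we get {epsilon, q, r, u}; from <K>::=<B> w <C> we get {q, r, u}; from <K>::=epsilon we get {epsilon}. So FIRST(<K>) = {epsilon, q, r, u}.
FIRST(<K> w): take FIRST of each symbol in turn, carrying on past any symbol whose FIRST contains epsilon; result {q, r, u, w}.

{q, r, u, w}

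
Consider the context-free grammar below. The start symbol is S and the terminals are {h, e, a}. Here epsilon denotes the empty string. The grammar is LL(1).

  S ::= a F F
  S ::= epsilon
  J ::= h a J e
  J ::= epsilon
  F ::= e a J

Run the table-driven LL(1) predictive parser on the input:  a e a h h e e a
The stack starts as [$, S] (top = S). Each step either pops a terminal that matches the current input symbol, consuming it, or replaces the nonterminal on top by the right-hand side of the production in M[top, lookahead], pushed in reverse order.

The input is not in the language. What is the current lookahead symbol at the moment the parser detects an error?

h

step 1: stack=$ S  input=a e a h h e e a $  — expand S ::= a F F
step 2: stack=$ F F a  input=a e a h h e e a $  — match a
step 3: stack=$ F F  input=e a h h e e a $  — expand F ::= e a J
step 4: stack=$ F J a e  input=e a h h e e a $  — match e
step 5: stack=$ F J a  input=a h h e e a $  — match a
step 6: stack=$ F J  input=h h e e a $  — expand J ::= h a J e
step 7: stack=$ F e J a h  input=h h e e a $  — match h
step 8: stack=$ F e J a  input=h e e a $  — error: top is terminal a but lookahead is h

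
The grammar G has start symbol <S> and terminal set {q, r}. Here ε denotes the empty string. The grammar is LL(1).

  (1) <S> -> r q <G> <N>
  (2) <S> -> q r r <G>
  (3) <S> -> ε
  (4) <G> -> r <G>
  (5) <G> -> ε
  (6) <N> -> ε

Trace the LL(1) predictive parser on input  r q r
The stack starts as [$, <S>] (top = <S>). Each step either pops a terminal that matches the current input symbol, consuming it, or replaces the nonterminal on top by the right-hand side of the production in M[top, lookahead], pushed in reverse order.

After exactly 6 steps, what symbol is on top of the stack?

step 1: stack=$ <S>  input=r q r $  — expand <S> -> r q <G> <N>
step 2: stack=$ <N> <G> q r  input=r q r $  — match r
step 3: stack=$ <N> <G> q  input=q r $  — match q
step 4: stack=$ <N> <G>  input=r $  — expand <G> -> r <G>
step 5: stack=$ <N> <G> r  input=r $  — match r
step 6: stack=$ <N> <G>  input=$  — expand <G> -> ε
Stack after step 6: $ <N> (top = <N>).

<N>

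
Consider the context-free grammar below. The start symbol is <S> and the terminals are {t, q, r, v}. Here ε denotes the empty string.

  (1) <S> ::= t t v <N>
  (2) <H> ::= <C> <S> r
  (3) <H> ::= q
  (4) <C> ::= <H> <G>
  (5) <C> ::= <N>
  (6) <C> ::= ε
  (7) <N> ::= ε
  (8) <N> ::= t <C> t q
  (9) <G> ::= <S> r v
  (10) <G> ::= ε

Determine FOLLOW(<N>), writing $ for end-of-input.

{$, r, t}

FIRST(<S>) = {t}
FIRST(<N>) = {ε, t}
FIRST(<G>) = {ε, t}  (via <S> r v)
FIRST(<H>) = {q, t}  (via <C> <S> r)
FIRST(<C>) = {ε, q, t}  (via <H> <G>, <N>)
FOLLOW(<S>) includes $ since <S> is the start symbol.
FOLLOW(<S>): in <H>::=<C> <S> r, <S> is followed by r with FIRST {r}; in <G>::=<S> r v, <S> is followed by r v with FIRST {r}. Thus FOLLOW(<S>) = {$, r}.
FOLLOW(<C>): in <H>::=<C> <S> r, <C> is followed by <S> r with FIRST {t}; in <N>::=t <C> t q, <C> is followed by t q with FIRST {t}. Thus FOLLOW(<C>) = {t}.
FOLLOW(<H>): in <C>::=<H> <G>, <H> is followed by <G> with FIRST {ε, t}; in <C>::=<H> <G>, the suffix after <H> is nullable, so FOLLOW(<H>) ⊇ FOLLOW(<C>) = {t}. Thus FOLLOW(<H>) = {t}.
FOLLOW(<N>): in <S>::=t t v <N>, the suffix after <N> is empty, so FOLLOW(<N>) ⊇ FOLLOW(<S>) = {$, r}; in <C>::=<N>, the suffix after <N> is empty, so FOLLOW(<N>) ⊇ FOLLOW(<C>) = {t}. Thus FOLLOW(<N>) = {$, r, t}.
FOLLOW(<G>): in <C>::=<H> <G>, the suffix after <G> is empty, so FOLLOW(<G>) ⊇ FOLLOW(<C>) = {t}. Thus FOLLOW(<G>) = {t}.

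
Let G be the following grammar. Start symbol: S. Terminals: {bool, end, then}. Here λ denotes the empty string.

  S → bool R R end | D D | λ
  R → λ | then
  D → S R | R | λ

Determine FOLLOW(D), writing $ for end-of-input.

{$, bool, then}

FIRST(R): from R→λ we get {λ}; from R→then we get {then}. So FIRST(R) = {λ, then}.
FIRST(S): from S→bool R R end we get {bool}; from S→D D we get {λ, bool, then}; from S→λ we get {λ}. So FIRST(S) = {λ, bool, then}.
FIRST(D): from D→S R we get {λ, bool, then}; from D→R we get {λ, then}; from D→λ we get {λ}. So FIRST(D) = {λ, bool, then}.
FOLLOW(S) includes $ since S is the start symbol.
FOLLOW(S): in D→S R, S is followed by R with FIRST {λ, then}; in D→S R, the suffix after S is nullable, so FOLLOW(S) ⊇ FOLLOW(D) = {$, bool, then}. Thus FOLLOW(S) = {$, bool, then}.
FOLLOW(D): in S→D D (occurrence 1), D is followed by D with FIRST {λ, bool, then}; in S→D D (occurrence 1), the suffix after D is nullable, so FOLLOW(D) ⊇ FOLLOW(S) = {$, bool, then}; in S→D D (occurrence 2), the suffix after D is empty, so FOLLOW(D) ⊇ FOLLOW(S) = {$, bool, then}. Thus FOLLOW(D) = {$, bool, then}.
FOLLOW(R): in S→bool R R end (occurrence 1), R is followed by R end with FIRST {end, then}; in S→bool R R end (occurrence 2), R is followed by end with FIRST {end}; in D→S R, the suffix after R is empty, so FOLLOW(R) ⊇ FOLLOW(D) = {$, bool, then}; in D→R, the suffix after R is empty, so FOLLOW(R) ⊇ FOLLOW(D) = {$, bool, then}. Thus FOLLOW(R) = {$, bool, end, then}.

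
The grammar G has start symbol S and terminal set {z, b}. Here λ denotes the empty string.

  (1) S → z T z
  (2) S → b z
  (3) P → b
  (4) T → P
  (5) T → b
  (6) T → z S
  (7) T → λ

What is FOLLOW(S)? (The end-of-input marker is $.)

{$, z}

FIRST(S): from S→z T z we get {z}; from S→b z we get {b}. So FIRST(S) = {b, z}.
FIRST(P): from P→b we get {b}. So FIRST(P) = {b}.
FIRST(T): from T→P we get {b}; from T→b we get {b}; from T→z S we get {z}; from T→λ we get {λ}. So FIRST(T) = {λ, b, z}.
FOLLOW(S) includes $ since S is the start symbol.
FOLLOW(T): in S→z T z, T is followed by z with FIRST {z}. Thus FOLLOW(T) = {z}.
FOLLOW(S): in T→z S, the suffix after S is empty, so FOLLOW(S) ⊇ FOLLOW(T) = {z}. Thus FOLLOW(S) = {$, z}.
FOLLOW(P): in T→P, the suffix after P is empty, so FOLLOW(P) ⊇ FOLLOW(T) = {z}. Thus FOLLOW(P) = {z}.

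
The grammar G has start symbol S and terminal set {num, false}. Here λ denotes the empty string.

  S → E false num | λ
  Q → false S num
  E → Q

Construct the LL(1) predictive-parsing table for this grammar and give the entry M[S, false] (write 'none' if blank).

FIRST(Q): from Q→false S num we get {false}. So FIRST(Q) = {false}.
FIRST(E): from E→Q we get {false}. So FIRST(E) = {false}.
FIRST(S): from S→E false num we get {false}; from S→λ we get {λ}. So FIRST(S) = {λ, false}.
FOLLOW(S) includes $ since S is the start symbol.
FOLLOW(S): in Q→false S num, S is followed by num with FIRST {num}. Thus FOLLOW(S) = {$, num}.
For S → E false num: FIRST(E false num) = {false}, so it goes in M[S, t] for t ∈ {false}.
For S → λ: FIRST(λ) = {λ}, so it goes in M[S, t] for t ∈ {}; since λ ∈ FIRST, also for every t ∈ FOLLOW(S) = {$, num}.

S → E false num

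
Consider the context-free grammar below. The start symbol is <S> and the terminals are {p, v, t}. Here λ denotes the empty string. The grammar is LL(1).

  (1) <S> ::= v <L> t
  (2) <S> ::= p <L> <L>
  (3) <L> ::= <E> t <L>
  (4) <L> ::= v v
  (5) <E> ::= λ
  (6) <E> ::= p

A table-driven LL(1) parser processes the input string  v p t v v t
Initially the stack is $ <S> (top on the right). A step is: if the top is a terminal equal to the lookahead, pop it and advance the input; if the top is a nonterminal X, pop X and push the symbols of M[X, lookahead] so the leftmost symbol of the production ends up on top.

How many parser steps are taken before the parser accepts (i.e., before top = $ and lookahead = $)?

10

step 1: stack=$ <S>  input=v p t v v t $  — expand <S> ::= v <L> t
step 2: stack=$ t <L> v  input=v p t v v t $  — match v
step 3: stack=$ t <L>  input=p t v v t $  — expand <L> ::= <E> t <L>
step 4: stack=$ t <L> t <E>  input=p t v v t $  — expand <E> ::= p
step 5: stack=$ t <L> t p  input=p t v v t $  — match p
step 6: stack=$ t <L> t  input=t v v t $  — match t
step 7: stack=$ t <L>  input=v v t $  — expand <L> ::= v v
step 8: stack=$ t v v  input=v v t $  — match v
step 9: stack=$ t v  input=v t $  — match v
step 10: stack=$ t  input=t $  — match t
Accept reached after 10 steps.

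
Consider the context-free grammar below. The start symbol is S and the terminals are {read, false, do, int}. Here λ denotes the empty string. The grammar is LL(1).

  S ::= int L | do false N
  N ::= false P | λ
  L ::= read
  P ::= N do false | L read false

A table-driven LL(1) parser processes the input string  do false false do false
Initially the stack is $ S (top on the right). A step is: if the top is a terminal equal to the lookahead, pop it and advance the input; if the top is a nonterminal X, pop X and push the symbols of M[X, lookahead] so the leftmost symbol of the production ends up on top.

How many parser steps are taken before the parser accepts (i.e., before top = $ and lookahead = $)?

9

step 1: stack=$ S  input=do false false do false $  — expand S ::= do false N
step 2: stack=$ N false do  input=do false false do false $  — match do
step 3: stack=$ N false  input=false false do false $  — match false
step 4: stack=$ N  input=false do false $  — expand N ::= false P
step 5: stack=$ P false  input=false do false $  — match false
step 6: stack=$ P  input=do false $  — expand P ::= N do false
step 7: stack=$ false do N  input=do false $  — expand N ::= λ
step 8: stack=$ false do  input=do false $  — match do
step 9: stack=$ false  input=false $  — match false
Accept reached after 9 steps.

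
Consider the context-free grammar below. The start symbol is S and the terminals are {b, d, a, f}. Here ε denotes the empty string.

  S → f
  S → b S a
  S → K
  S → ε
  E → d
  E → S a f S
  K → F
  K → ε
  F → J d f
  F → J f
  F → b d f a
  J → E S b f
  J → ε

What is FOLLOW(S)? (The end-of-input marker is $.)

{$, a, b, d, f}

FIRST(S): from S→f we get {f}; from S→b S a we get {b}; from S→K we get {ε, a, b, d, f}; from S→ε we get {ε}. So FIRST(S) = {ε, a, b, d, f}.
FIRST(E): from E→d we get {d}; from E→S a f S we get {a, b, d, f}. So FIRST(E) = {a, b, d, f}.
FIRST(J): from J→E S b f we get {a, b, d, f}; from J→ε we get {ε}. So FIRST(J) = {ε, a, b, d, f}.
FIRST(F): from F→J d f we get {a, b, d, f}; from F→J f we get {a, b, d, f}; from F→b d f a we get {b}. So FIRST(F) = {a, b, d, f}.
FIRST(K): from K→F we get {a, b, d, f}; from K→ε we get {ε}. So FIRST(K) = {ε, a, b, d, f}.
FOLLOW(S) includes $ since S is the start symbol.
FOLLOW(E): in J→E S b f, E is followed by S b f with FIRST {a, b, d, f}. Thus FOLLOW(E) = {a, b, d, f}.
FOLLOW(S): in S→b S a, S is followed by a with FIRST {a}; in E→S a f S (occurrence 1), S is followed by a f S with FIRST {a}; in E→S a f S (occurrence 2), the suffix after S is empty, so FOLLOW(S) ⊇ FOLLOW(E) = {a, b, d, f}; in J→E S b f, S is followed by b f with FIRST {b}. Thus FOLLOW(S) = {$, a, b, d, f}.
FOLLOW(K): in S→K, the suffix after K is empty, so FOLLOW(K) ⊇ FOLLOW(S) = {$, a, b, d, f}. Thus FOLLOW(K) = {$, a, b, d, f}.
FOLLOW(F): in K→F, the suffix after F is empty, so FOLLOW(F) ⊇ FOLLOW(K) = {$, a, b, d, f}. Thus FOLLOW(F) = {$, a, b, d, f}.
FOLLOW(J): in F→J d f, J is followed by d f with FIRST {d}; in F→J f, J is followed by f with FIRST {f}. Thus FOLLOW(J) = {d, f}.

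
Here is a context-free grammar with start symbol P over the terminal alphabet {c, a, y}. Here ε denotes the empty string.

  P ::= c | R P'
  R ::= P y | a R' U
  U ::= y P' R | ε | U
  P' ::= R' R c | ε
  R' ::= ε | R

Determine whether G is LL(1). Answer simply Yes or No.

FIRST(P) = {a, c}
FIRST(R) = {a, c}
FIRST(U) = {ε, y}
FIRST(P') = {ε, a, c}
FIRST(R') = {ε, a, c}
FOLLOW(P) = {$, y}
FOLLOW(R) = {$, a, c, y}
FOLLOW(U) = {$, a, c, y}
FOLLOW(P') = {$, a, c, y}
FOLLOW(R') = {$, a, c, y}
Cell M[P, c] receives both P ::= c and P ::= R P' — the grammar is not LL(1).

No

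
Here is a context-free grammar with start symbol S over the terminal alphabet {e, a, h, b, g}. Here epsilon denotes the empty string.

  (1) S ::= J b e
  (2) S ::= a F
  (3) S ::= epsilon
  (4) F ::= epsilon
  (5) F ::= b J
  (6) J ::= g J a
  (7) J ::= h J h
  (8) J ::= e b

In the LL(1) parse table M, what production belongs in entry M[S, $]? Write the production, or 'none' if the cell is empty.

FIRST(F) = {epsilon, b}
FIRST(J) = {e, g, h}
FIRST(S) = {epsilon, a, e, g, h}  (via J b e)
FOLLOW(S) includes $ since S is the start symbol.
FOLLOW(S): S appears on no right-hand side. Thus FOLLOW(S) = {$}.
For S ::= J b e: FIRST(J b e) = {e, g, h}, so it goes in M[S, t] for t ∈ {e, g, h}.
For S ::= a F: FIRST(a F) = {a}, so it goes in M[S, t] for t ∈ {a}.
For S ::= epsilon: FIRST(epsilon) = {epsilon}, so it goes in M[S, t] for t ∈ {}; since epsilon ∈ FIRST, also for every t ∈ FOLLOW(S) = {$}.

S ::= epsilon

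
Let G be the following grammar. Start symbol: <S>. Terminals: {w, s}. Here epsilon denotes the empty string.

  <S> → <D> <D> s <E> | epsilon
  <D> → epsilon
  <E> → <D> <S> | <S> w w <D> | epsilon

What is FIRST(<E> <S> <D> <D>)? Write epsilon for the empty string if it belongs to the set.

{epsilon, s, w}

FIRST(<D>) = {epsilon}
FIRST(<S>) = {epsilon, s}  (via <D> <D> s <E>)
FIRST(<E>) = {epsilon, s, w}  (via <D> <S>, <S> w w <D>)
FIRST(<E> <S> <D> <D>): take FIRST of each symbol in turn, carrying on past any symbol whose FIRST contains epsilon; result {epsilon, s, w}.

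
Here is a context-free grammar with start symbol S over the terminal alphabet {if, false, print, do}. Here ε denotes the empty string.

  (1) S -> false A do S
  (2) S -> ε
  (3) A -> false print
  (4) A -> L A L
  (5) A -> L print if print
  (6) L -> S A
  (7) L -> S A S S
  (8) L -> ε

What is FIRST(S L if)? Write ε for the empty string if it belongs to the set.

FIRST(S): from S->false A do S we get {false}; from S->ε we get {ε}. So FIRST(S) = {ε, false}.
FIRST(A): from A->false print we get {false}; from A->L A L we get {false, print}; from A->L print if print we get {false, print}. So FIRST(A) = {false, print}.
FIRST(L): from L->S A we get {false, print}; from L->S A S S we get {false, print}; from L->ε we get {ε}. So FIRST(L) = {ε, false, print}.
FIRST(S L if): take FIRST of each symbol in turn, carrying on past any symbol whose FIRST contains ε; result {false, if, print}.

{false, if, print}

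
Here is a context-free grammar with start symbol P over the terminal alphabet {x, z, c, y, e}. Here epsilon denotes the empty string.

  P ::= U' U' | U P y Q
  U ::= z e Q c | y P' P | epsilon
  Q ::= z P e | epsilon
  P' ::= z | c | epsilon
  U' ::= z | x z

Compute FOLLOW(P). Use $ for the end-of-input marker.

FIRST(U) = {epsilon, y, z}
FIRST(Q) = {epsilon, z}
FIRST(P') = {epsilon, c, z}
FIRST(U') = {x, z}
FIRST(P) = {x, y, z}  (via U' U', U P y Q)
FOLLOW(P) includes $ since P is the start symbol.
FOLLOW(U): in P::=U P y Q, U is followed by P y Q with FIRST {x, y, z}. Thus FOLLOW(U) = {x, y, z}.
FOLLOW(P): in P::=U P y Q, P is followed by y Q with FIRST {y}; in U::=y P' P, the suffix after P is empty, so FOLLOW(P) ⊇ FOLLOW(U) = {x, y, z}; in Q::=z P e, P is followed by e with FIRST {e}. Thus FOLLOW(P) = {$, e, x, y, z}.
FOLLOW(Q): in P::=U P y Q, the suffix after Q is empty, so FOLLOW(Q) ⊇ FOLLOW(P) = {$, e, x, y, z}; in U::=z e Q c, Q is followed by c with FIRST {c}. Thus FOLLOW(Q) = {$, c, e, x, y, z}.
FOLLOW(P'): in U::=y P' P, P' is followed by P with FIRST {x, y, z}. Thus FOLLOW(P') = {x, y, z}.
FOLLOW(U'): in P::=U' U' (occurrence 1), U' is followed by U' with FIRST {x, z}; in P::=U' U' (occurrence 2), the suffix after U' is empty, so FOLLOW(U') ⊇ FOLLOW(P) = {$, e, x, y, z}. Thus FOLLOW(U') = {$, e, x, y, z}.

{$, e, x, y, z}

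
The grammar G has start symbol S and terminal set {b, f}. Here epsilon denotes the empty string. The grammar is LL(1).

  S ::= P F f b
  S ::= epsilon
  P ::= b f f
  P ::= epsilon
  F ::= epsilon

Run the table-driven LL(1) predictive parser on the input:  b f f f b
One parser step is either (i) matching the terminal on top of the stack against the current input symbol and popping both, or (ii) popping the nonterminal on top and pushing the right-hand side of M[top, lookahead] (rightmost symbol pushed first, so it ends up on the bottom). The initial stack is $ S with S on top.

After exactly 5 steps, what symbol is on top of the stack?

step 1: stack=$ S  input=b f f f b $  — expand S ::= P F f b
step 2: stack=$ b f F P  input=b f f f b $  — expand P ::= b f f
step 3: stack=$ b f F f f b  input=b f f f b $  — match b
step 4: stack=$ b f F f f  input=f f f b $  — match f
step 5: stack=$ b f F f  input=f f b $  — match f
Stack after step 5: $ b f F (top = F).

F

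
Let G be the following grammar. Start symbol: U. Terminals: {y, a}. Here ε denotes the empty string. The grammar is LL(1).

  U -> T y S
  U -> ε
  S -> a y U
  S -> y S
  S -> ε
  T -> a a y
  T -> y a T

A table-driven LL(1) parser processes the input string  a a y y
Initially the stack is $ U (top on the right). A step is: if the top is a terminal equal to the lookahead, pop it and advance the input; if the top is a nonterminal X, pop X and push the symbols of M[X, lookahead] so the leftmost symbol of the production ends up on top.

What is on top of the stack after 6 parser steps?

step 1: stack=$ U  input=a a y y $  — expand U -> T y S
step 2: stack=$ S y T  input=a a y y $  — expand T -> a a y
step 3: stack=$ S y y a a  input=a a y y $  — match a
step 4: stack=$ S y y a  input=a y y $  — match a
step 5: stack=$ S y y  input=y y $  — match y
step 6: stack=$ S y  input=y $  — match y
Stack after step 6: $ S (top = S).

S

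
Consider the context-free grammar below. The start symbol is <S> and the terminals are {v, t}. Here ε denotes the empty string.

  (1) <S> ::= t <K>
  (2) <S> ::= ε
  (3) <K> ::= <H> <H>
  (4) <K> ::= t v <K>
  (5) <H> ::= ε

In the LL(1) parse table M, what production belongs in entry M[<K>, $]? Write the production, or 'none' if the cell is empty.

<K> ::= <H> <H>

FIRST(<S>): from <S>::=t <K> we get {t}; from <S>::=ε we get {ε}. So FIRST(<S>) = {ε, t}.
FIRST(<H>): from <H>::=ε we get {ε}. So FIRST(<H>) = {ε}.
FIRST(<K>): from <K>::=<H> <H> we get {ε}; from <K>::=t v <K> we get {t}. So FIRST(<K>) = {ε, t}.
FOLLOW(<S>) includes $ since <S> is the start symbol.
FOLLOW(<S>): <S> appears on no right-hand side. Thus FOLLOW(<S>) = {$}.
FOLLOW(<K>): in <S>::=t <K>, the suffix after <K> is empty, so FOLLOW(<K>) ⊇ FOLLOW(<S>) = {$}; in <K>::=t v <K>, the suffix after <K> is empty (adds nothing new). Thus FOLLOW(<K>) = {$}.
For <K> ::= <H> <H>: FIRST(<H> <H>) = {ε}, so it goes in M[<K>, t] for t ∈ {}; since ε ∈ FIRST, also for every t ∈ FOLLOW(<K>) = {$}.
For <K> ::= t v <K>: FIRST(t v <K>) = {t}, so it goes in M[<K>, t] for t ∈ {t}.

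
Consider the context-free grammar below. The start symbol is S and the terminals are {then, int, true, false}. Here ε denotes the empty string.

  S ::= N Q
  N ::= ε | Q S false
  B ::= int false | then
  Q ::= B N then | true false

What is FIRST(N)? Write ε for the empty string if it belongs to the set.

FIRST(B): from B::=int false we get {int}; from B::=then we get {then}. So FIRST(B) = {int, then}.
FIRST(Q): from Q::=B N then we get {int, then}; from Q::=true false we get {true}. So FIRST(Q) = {int, then, true}.
FIRST(N): from N::=ε we get {ε}; from N::=Q S false we get {int, then, true}. So FIRST(N) = {ε, int, then, true}.
FIRST(S): from S::=N Q we get {int, then, true}. So FIRST(S) = {int, then, true}.

{ε, int, then, true}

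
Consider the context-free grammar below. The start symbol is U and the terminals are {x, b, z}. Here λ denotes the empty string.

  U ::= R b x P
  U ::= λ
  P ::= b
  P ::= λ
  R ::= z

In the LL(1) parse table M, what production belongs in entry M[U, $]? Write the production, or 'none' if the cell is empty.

FIRST(P) = {λ, b}
FIRST(R) = {z}
FIRST(U) = {λ, z}  (via R b x P)
FOLLOW(U) includes $ since U is the start symbol.
FOLLOW(U): U appears on no right-hand side. Thus FOLLOW(U) = {$}.
For U ::= R b x P: FIRST(R b x P) = {z}, so it goes in M[U, t] for t ∈ {z}.
For U ::= λ: FIRST(λ) = {λ}, so it goes in M[U, t] for t ∈ {}; since λ ∈ FIRST, also for every t ∈ FOLLOW(U) = {$}.

U ::= λ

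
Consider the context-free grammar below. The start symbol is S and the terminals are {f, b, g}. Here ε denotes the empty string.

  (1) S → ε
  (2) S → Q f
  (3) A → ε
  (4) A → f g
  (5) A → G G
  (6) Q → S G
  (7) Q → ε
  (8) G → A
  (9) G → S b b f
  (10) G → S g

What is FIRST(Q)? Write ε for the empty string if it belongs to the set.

{ε, b, f, g}

FIRST(S): from S→ε we get {ε}; from S→Q f we get {b, f, g}. So FIRST(S) = {ε, b, f, g}.
FIRST(A): from A→ε we get {ε}; from A→f g we get {f}; from A→G G we get {ε, b, f, g}. So FIRST(A) = {ε, b, f, g}.
FIRST(G): from G→A we get {ε, b, f, g}; from G→S b b f we get {b, f, g}; from G→S g we get {b, f, g}. So FIRST(G) = {ε, b, f, g}.
FIRST(Q): from Q→S G we get {ε, b, f, g}; from Q→ε we get {ε}. So FIRST(Q) = {ε, b, f, g}.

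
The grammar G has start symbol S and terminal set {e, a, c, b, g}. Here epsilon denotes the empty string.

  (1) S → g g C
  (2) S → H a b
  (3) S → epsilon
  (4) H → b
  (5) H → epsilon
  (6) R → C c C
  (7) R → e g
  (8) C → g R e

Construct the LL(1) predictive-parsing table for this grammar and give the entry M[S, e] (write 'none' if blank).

none

FIRST(H) = {epsilon, b}
FIRST(C) = {g}
FIRST(S) = {epsilon, a, b, g}  (via H a b)
FIRST(R) = {e, g}  (via C c C)
FOLLOW(S) includes $ since S is the start symbol.
FOLLOW(S): S appears on no right-hand side. Thus FOLLOW(S) = {$}.
For S → g g C: FIRST(g g C) = {g}, so it goes in M[S, t] for t ∈ {g}.
For S → H a b: FIRST(H a b) = {a, b}, so it goes in M[S, t] for t ∈ {a, b}.
For S → epsilon: FIRST(epsilon) = {epsilon}, so it goes in M[S, t] for t ∈ {}; since epsilon ∈ FIRST, also for every t ∈ FOLLOW(S) = {$}.
None of these place a production in M[S, e].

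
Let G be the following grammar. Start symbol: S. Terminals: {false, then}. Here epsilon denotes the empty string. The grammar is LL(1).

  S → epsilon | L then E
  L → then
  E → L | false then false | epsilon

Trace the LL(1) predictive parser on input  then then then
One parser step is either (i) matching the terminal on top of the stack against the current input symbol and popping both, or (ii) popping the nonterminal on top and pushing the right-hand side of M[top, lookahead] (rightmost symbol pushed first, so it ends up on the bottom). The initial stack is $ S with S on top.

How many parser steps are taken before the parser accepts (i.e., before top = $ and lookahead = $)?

     Stack          Input             Action
  1  $ S            then then then $  expand S → L then E
  2  $ E then L     then then then $  expand L → then
  3  $ E then then  then then then $  match then
  4  $ E then       then then $       match then
  5  $ E            then $            expand E → L
  6  $ L            then $            expand L → then
  7  $ then         then $            match then
Accept reached after 7 steps.

7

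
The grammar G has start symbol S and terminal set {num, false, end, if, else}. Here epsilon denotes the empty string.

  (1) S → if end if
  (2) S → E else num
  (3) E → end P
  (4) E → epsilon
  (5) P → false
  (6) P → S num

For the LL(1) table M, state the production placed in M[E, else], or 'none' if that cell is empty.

E → epsilon

FIRST(E): from E→end P we get {end}; from E→epsilon we get {epsilon}. So FIRST(E) = {epsilon, end}.
FIRST(S): from S→if end if we get {if}; from S→E else num we get {else, end}. So FIRST(S) = {else, end, if}.
FIRST(P): from P→false we get {false}; from P→S num we get {else, end, if}. So FIRST(P) = {else, end, false, if}.
FOLLOW(S) includes $ since S is the start symbol.
FOLLOW(E): in S→E else num, E is followed by else num with FIRST {else}. Thus FOLLOW(E) = {else}.
For E → end P: FIRST(end P) = {end}, so it goes in M[E, t] for t ∈ {end}.
For E → epsilon: FIRST(epsilon) = {epsilon}, so it goes in M[E, t] for t ∈ {}; since epsilon ∈ FIRST, also for every t ∈ FOLLOW(E) = {else}.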